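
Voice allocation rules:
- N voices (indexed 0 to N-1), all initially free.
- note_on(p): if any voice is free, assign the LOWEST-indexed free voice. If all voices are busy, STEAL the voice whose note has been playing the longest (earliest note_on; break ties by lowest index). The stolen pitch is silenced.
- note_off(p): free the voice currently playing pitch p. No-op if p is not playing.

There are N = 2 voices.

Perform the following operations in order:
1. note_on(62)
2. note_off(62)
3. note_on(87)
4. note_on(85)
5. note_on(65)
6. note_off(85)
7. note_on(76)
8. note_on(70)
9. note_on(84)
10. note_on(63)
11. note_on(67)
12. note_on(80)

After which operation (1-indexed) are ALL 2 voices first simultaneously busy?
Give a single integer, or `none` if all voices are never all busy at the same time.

Op 1: note_on(62): voice 0 is free -> assigned | voices=[62 -]
Op 2: note_off(62): free voice 0 | voices=[- -]
Op 3: note_on(87): voice 0 is free -> assigned | voices=[87 -]
Op 4: note_on(85): voice 1 is free -> assigned | voices=[87 85]
Op 5: note_on(65): all voices busy, STEAL voice 0 (pitch 87, oldest) -> assign | voices=[65 85]
Op 6: note_off(85): free voice 1 | voices=[65 -]
Op 7: note_on(76): voice 1 is free -> assigned | voices=[65 76]
Op 8: note_on(70): all voices busy, STEAL voice 0 (pitch 65, oldest) -> assign | voices=[70 76]
Op 9: note_on(84): all voices busy, STEAL voice 1 (pitch 76, oldest) -> assign | voices=[70 84]
Op 10: note_on(63): all voices busy, STEAL voice 0 (pitch 70, oldest) -> assign | voices=[63 84]
Op 11: note_on(67): all voices busy, STEAL voice 1 (pitch 84, oldest) -> assign | voices=[63 67]
Op 12: note_on(80): all voices busy, STEAL voice 0 (pitch 63, oldest) -> assign | voices=[80 67]

Answer: 4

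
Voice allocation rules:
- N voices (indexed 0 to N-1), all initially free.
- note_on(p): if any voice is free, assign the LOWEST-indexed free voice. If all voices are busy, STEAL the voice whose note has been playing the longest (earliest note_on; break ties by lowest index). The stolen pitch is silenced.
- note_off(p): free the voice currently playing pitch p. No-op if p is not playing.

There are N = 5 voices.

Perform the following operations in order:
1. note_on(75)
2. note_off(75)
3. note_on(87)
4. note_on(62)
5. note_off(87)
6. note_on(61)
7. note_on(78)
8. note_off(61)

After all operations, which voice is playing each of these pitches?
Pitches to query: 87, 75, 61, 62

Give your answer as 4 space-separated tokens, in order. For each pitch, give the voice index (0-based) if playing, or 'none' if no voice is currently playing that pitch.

Op 1: note_on(75): voice 0 is free -> assigned | voices=[75 - - - -]
Op 2: note_off(75): free voice 0 | voices=[- - - - -]
Op 3: note_on(87): voice 0 is free -> assigned | voices=[87 - - - -]
Op 4: note_on(62): voice 1 is free -> assigned | voices=[87 62 - - -]
Op 5: note_off(87): free voice 0 | voices=[- 62 - - -]
Op 6: note_on(61): voice 0 is free -> assigned | voices=[61 62 - - -]
Op 7: note_on(78): voice 2 is free -> assigned | voices=[61 62 78 - -]
Op 8: note_off(61): free voice 0 | voices=[- 62 78 - -]

Answer: none none none 1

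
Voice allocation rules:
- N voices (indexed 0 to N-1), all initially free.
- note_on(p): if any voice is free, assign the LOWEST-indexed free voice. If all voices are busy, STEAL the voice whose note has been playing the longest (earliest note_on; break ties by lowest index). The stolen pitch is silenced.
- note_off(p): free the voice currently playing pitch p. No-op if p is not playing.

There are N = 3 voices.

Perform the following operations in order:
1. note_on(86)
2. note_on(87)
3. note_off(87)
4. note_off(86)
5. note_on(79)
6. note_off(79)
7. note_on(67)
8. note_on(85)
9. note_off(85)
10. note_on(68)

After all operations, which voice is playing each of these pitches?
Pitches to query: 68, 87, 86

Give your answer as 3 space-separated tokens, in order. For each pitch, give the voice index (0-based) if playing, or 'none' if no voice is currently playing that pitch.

Op 1: note_on(86): voice 0 is free -> assigned | voices=[86 - -]
Op 2: note_on(87): voice 1 is free -> assigned | voices=[86 87 -]
Op 3: note_off(87): free voice 1 | voices=[86 - -]
Op 4: note_off(86): free voice 0 | voices=[- - -]
Op 5: note_on(79): voice 0 is free -> assigned | voices=[79 - -]
Op 6: note_off(79): free voice 0 | voices=[- - -]
Op 7: note_on(67): voice 0 is free -> assigned | voices=[67 - -]
Op 8: note_on(85): voice 1 is free -> assigned | voices=[67 85 -]
Op 9: note_off(85): free voice 1 | voices=[67 - -]
Op 10: note_on(68): voice 1 is free -> assigned | voices=[67 68 -]

Answer: 1 none none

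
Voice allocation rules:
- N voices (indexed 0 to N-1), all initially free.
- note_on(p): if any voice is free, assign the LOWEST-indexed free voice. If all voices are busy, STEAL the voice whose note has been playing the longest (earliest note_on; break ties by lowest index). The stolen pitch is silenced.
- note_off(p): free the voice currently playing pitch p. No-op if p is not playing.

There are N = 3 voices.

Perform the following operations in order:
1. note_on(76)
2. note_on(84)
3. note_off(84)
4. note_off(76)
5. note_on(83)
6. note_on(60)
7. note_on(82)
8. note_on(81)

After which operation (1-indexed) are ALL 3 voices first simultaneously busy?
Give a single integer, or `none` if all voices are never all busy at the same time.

Op 1: note_on(76): voice 0 is free -> assigned | voices=[76 - -]
Op 2: note_on(84): voice 1 is free -> assigned | voices=[76 84 -]
Op 3: note_off(84): free voice 1 | voices=[76 - -]
Op 4: note_off(76): free voice 0 | voices=[- - -]
Op 5: note_on(83): voice 0 is free -> assigned | voices=[83 - -]
Op 6: note_on(60): voice 1 is free -> assigned | voices=[83 60 -]
Op 7: note_on(82): voice 2 is free -> assigned | voices=[83 60 82]
Op 8: note_on(81): all voices busy, STEAL voice 0 (pitch 83, oldest) -> assign | voices=[81 60 82]

Answer: 7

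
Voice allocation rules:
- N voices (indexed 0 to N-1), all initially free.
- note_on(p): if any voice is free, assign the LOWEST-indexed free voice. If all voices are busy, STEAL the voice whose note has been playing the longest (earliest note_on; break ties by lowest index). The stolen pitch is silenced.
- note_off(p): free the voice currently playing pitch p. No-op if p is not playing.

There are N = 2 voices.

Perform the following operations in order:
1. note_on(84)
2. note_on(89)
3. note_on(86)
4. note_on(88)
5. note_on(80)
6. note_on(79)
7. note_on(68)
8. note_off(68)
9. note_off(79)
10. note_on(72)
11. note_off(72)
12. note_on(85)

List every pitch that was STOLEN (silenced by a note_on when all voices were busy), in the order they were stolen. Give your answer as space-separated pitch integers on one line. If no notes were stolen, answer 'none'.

Op 1: note_on(84): voice 0 is free -> assigned | voices=[84 -]
Op 2: note_on(89): voice 1 is free -> assigned | voices=[84 89]
Op 3: note_on(86): all voices busy, STEAL voice 0 (pitch 84, oldest) -> assign | voices=[86 89]
Op 4: note_on(88): all voices busy, STEAL voice 1 (pitch 89, oldest) -> assign | voices=[86 88]
Op 5: note_on(80): all voices busy, STEAL voice 0 (pitch 86, oldest) -> assign | voices=[80 88]
Op 6: note_on(79): all voices busy, STEAL voice 1 (pitch 88, oldest) -> assign | voices=[80 79]
Op 7: note_on(68): all voices busy, STEAL voice 0 (pitch 80, oldest) -> assign | voices=[68 79]
Op 8: note_off(68): free voice 0 | voices=[- 79]
Op 9: note_off(79): free voice 1 | voices=[- -]
Op 10: note_on(72): voice 0 is free -> assigned | voices=[72 -]
Op 11: note_off(72): free voice 0 | voices=[- -]
Op 12: note_on(85): voice 0 is free -> assigned | voices=[85 -]

Answer: 84 89 86 88 80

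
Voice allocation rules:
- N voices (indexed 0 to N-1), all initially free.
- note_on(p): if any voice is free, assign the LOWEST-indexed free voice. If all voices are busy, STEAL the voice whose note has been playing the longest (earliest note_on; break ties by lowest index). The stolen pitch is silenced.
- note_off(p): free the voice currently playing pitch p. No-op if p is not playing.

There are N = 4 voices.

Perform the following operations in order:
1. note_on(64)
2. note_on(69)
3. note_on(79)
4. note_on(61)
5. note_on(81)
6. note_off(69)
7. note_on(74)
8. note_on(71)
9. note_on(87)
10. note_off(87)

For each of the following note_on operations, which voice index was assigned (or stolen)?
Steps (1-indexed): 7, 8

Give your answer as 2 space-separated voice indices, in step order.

Op 1: note_on(64): voice 0 is free -> assigned | voices=[64 - - -]
Op 2: note_on(69): voice 1 is free -> assigned | voices=[64 69 - -]
Op 3: note_on(79): voice 2 is free -> assigned | voices=[64 69 79 -]
Op 4: note_on(61): voice 3 is free -> assigned | voices=[64 69 79 61]
Op 5: note_on(81): all voices busy, STEAL voice 0 (pitch 64, oldest) -> assign | voices=[81 69 79 61]
Op 6: note_off(69): free voice 1 | voices=[81 - 79 61]
Op 7: note_on(74): voice 1 is free -> assigned | voices=[81 74 79 61]
Op 8: note_on(71): all voices busy, STEAL voice 2 (pitch 79, oldest) -> assign | voices=[81 74 71 61]
Op 9: note_on(87): all voices busy, STEAL voice 3 (pitch 61, oldest) -> assign | voices=[81 74 71 87]
Op 10: note_off(87): free voice 3 | voices=[81 74 71 -]

Answer: 1 2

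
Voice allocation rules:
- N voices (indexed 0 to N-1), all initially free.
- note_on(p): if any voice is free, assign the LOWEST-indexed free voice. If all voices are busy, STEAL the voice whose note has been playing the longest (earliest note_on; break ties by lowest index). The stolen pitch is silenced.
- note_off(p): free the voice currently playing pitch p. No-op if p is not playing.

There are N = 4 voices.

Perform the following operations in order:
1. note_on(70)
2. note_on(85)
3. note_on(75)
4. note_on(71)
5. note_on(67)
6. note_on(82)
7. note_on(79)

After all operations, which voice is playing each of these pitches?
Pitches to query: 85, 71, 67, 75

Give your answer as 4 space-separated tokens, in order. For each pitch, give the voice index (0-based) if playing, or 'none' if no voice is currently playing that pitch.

Answer: none 3 0 none

Derivation:
Op 1: note_on(70): voice 0 is free -> assigned | voices=[70 - - -]
Op 2: note_on(85): voice 1 is free -> assigned | voices=[70 85 - -]
Op 3: note_on(75): voice 2 is free -> assigned | voices=[70 85 75 -]
Op 4: note_on(71): voice 3 is free -> assigned | voices=[70 85 75 71]
Op 5: note_on(67): all voices busy, STEAL voice 0 (pitch 70, oldest) -> assign | voices=[67 85 75 71]
Op 6: note_on(82): all voices busy, STEAL voice 1 (pitch 85, oldest) -> assign | voices=[67 82 75 71]
Op 7: note_on(79): all voices busy, STEAL voice 2 (pitch 75, oldest) -> assign | voices=[67 82 79 71]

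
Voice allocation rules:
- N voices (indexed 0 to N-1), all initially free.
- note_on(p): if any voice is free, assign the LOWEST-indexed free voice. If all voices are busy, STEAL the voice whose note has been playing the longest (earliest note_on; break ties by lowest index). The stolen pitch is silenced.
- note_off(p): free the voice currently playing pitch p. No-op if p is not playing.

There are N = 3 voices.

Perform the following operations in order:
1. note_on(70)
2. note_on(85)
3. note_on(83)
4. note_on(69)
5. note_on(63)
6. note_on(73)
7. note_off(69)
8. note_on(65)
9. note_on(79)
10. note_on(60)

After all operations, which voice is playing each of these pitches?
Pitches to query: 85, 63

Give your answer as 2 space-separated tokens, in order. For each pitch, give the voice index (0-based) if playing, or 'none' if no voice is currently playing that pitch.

Op 1: note_on(70): voice 0 is free -> assigned | voices=[70 - -]
Op 2: note_on(85): voice 1 is free -> assigned | voices=[70 85 -]
Op 3: note_on(83): voice 2 is free -> assigned | voices=[70 85 83]
Op 4: note_on(69): all voices busy, STEAL voice 0 (pitch 70, oldest) -> assign | voices=[69 85 83]
Op 5: note_on(63): all voices busy, STEAL voice 1 (pitch 85, oldest) -> assign | voices=[69 63 83]
Op 6: note_on(73): all voices busy, STEAL voice 2 (pitch 83, oldest) -> assign | voices=[69 63 73]
Op 7: note_off(69): free voice 0 | voices=[- 63 73]
Op 8: note_on(65): voice 0 is free -> assigned | voices=[65 63 73]
Op 9: note_on(79): all voices busy, STEAL voice 1 (pitch 63, oldest) -> assign | voices=[65 79 73]
Op 10: note_on(60): all voices busy, STEAL voice 2 (pitch 73, oldest) -> assign | voices=[65 79 60]

Answer: none none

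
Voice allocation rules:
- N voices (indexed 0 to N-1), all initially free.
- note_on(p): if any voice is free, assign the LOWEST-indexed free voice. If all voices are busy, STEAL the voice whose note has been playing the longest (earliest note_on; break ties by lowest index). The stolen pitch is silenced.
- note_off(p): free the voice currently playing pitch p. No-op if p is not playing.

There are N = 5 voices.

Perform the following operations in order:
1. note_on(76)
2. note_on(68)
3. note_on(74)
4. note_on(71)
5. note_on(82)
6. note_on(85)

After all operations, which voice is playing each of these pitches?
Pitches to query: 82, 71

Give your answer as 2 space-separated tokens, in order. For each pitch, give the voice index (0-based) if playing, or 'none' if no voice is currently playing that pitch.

Op 1: note_on(76): voice 0 is free -> assigned | voices=[76 - - - -]
Op 2: note_on(68): voice 1 is free -> assigned | voices=[76 68 - - -]
Op 3: note_on(74): voice 2 is free -> assigned | voices=[76 68 74 - -]
Op 4: note_on(71): voice 3 is free -> assigned | voices=[76 68 74 71 -]
Op 5: note_on(82): voice 4 is free -> assigned | voices=[76 68 74 71 82]
Op 6: note_on(85): all voices busy, STEAL voice 0 (pitch 76, oldest) -> assign | voices=[85 68 74 71 82]

Answer: 4 3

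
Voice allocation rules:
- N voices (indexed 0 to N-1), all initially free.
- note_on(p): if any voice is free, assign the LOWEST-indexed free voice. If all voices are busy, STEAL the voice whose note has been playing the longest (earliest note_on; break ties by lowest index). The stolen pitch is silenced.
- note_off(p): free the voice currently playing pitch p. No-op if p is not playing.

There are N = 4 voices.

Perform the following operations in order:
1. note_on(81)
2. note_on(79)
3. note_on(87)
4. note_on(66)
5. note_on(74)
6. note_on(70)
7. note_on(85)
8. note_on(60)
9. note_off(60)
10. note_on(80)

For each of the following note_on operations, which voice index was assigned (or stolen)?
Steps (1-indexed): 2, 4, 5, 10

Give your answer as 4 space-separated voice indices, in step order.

Op 1: note_on(81): voice 0 is free -> assigned | voices=[81 - - -]
Op 2: note_on(79): voice 1 is free -> assigned | voices=[81 79 - -]
Op 3: note_on(87): voice 2 is free -> assigned | voices=[81 79 87 -]
Op 4: note_on(66): voice 3 is free -> assigned | voices=[81 79 87 66]
Op 5: note_on(74): all voices busy, STEAL voice 0 (pitch 81, oldest) -> assign | voices=[74 79 87 66]
Op 6: note_on(70): all voices busy, STEAL voice 1 (pitch 79, oldest) -> assign | voices=[74 70 87 66]
Op 7: note_on(85): all voices busy, STEAL voice 2 (pitch 87, oldest) -> assign | voices=[74 70 85 66]
Op 8: note_on(60): all voices busy, STEAL voice 3 (pitch 66, oldest) -> assign | voices=[74 70 85 60]
Op 9: note_off(60): free voice 3 | voices=[74 70 85 -]
Op 10: note_on(80): voice 3 is free -> assigned | voices=[74 70 85 80]

Answer: 1 3 0 3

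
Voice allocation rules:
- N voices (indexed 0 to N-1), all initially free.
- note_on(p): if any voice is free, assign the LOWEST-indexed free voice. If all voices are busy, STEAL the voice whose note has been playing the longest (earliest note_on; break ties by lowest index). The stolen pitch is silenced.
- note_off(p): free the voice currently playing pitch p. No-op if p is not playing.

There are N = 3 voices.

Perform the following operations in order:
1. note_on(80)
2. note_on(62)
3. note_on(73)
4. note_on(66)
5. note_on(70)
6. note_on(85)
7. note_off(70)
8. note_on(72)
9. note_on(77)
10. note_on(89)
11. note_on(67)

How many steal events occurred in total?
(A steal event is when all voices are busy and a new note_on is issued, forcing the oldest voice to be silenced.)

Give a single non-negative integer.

Answer: 6

Derivation:
Op 1: note_on(80): voice 0 is free -> assigned | voices=[80 - -]
Op 2: note_on(62): voice 1 is free -> assigned | voices=[80 62 -]
Op 3: note_on(73): voice 2 is free -> assigned | voices=[80 62 73]
Op 4: note_on(66): all voices busy, STEAL voice 0 (pitch 80, oldest) -> assign | voices=[66 62 73]
Op 5: note_on(70): all voices busy, STEAL voice 1 (pitch 62, oldest) -> assign | voices=[66 70 73]
Op 6: note_on(85): all voices busy, STEAL voice 2 (pitch 73, oldest) -> assign | voices=[66 70 85]
Op 7: note_off(70): free voice 1 | voices=[66 - 85]
Op 8: note_on(72): voice 1 is free -> assigned | voices=[66 72 85]
Op 9: note_on(77): all voices busy, STEAL voice 0 (pitch 66, oldest) -> assign | voices=[77 72 85]
Op 10: note_on(89): all voices busy, STEAL voice 2 (pitch 85, oldest) -> assign | voices=[77 72 89]
Op 11: note_on(67): all voices busy, STEAL voice 1 (pitch 72, oldest) -> assign | voices=[77 67 89]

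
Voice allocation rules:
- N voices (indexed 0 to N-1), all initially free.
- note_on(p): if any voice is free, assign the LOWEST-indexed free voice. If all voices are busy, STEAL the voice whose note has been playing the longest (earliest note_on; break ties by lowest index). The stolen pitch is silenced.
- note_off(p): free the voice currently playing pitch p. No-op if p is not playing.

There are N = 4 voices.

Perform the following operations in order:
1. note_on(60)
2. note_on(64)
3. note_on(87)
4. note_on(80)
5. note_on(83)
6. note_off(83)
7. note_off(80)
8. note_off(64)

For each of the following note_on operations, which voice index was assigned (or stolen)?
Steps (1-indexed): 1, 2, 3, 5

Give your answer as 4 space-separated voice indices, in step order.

Answer: 0 1 2 0

Derivation:
Op 1: note_on(60): voice 0 is free -> assigned | voices=[60 - - -]
Op 2: note_on(64): voice 1 is free -> assigned | voices=[60 64 - -]
Op 3: note_on(87): voice 2 is free -> assigned | voices=[60 64 87 -]
Op 4: note_on(80): voice 3 is free -> assigned | voices=[60 64 87 80]
Op 5: note_on(83): all voices busy, STEAL voice 0 (pitch 60, oldest) -> assign | voices=[83 64 87 80]
Op 6: note_off(83): free voice 0 | voices=[- 64 87 80]
Op 7: note_off(80): free voice 3 | voices=[- 64 87 -]
Op 8: note_off(64): free voice 1 | voices=[- - 87 -]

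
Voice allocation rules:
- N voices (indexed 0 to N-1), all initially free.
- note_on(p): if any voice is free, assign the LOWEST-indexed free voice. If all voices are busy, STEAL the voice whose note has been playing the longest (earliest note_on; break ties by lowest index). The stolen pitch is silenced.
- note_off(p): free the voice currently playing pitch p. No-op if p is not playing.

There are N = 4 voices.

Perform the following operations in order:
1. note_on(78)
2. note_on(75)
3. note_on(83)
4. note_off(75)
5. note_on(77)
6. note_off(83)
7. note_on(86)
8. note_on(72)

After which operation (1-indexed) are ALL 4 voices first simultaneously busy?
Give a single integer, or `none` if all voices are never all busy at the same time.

Op 1: note_on(78): voice 0 is free -> assigned | voices=[78 - - -]
Op 2: note_on(75): voice 1 is free -> assigned | voices=[78 75 - -]
Op 3: note_on(83): voice 2 is free -> assigned | voices=[78 75 83 -]
Op 4: note_off(75): free voice 1 | voices=[78 - 83 -]
Op 5: note_on(77): voice 1 is free -> assigned | voices=[78 77 83 -]
Op 6: note_off(83): free voice 2 | voices=[78 77 - -]
Op 7: note_on(86): voice 2 is free -> assigned | voices=[78 77 86 -]
Op 8: note_on(72): voice 3 is free -> assigned | voices=[78 77 86 72]

Answer: 8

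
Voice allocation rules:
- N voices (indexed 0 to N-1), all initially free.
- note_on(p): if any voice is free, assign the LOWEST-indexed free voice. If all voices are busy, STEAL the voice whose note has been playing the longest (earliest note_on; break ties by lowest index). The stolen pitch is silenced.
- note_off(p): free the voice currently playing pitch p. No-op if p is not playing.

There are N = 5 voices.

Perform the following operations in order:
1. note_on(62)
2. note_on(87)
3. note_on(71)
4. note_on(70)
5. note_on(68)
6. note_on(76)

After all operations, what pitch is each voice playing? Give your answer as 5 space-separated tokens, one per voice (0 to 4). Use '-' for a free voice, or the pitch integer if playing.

Op 1: note_on(62): voice 0 is free -> assigned | voices=[62 - - - -]
Op 2: note_on(87): voice 1 is free -> assigned | voices=[62 87 - - -]
Op 3: note_on(71): voice 2 is free -> assigned | voices=[62 87 71 - -]
Op 4: note_on(70): voice 3 is free -> assigned | voices=[62 87 71 70 -]
Op 5: note_on(68): voice 4 is free -> assigned | voices=[62 87 71 70 68]
Op 6: note_on(76): all voices busy, STEAL voice 0 (pitch 62, oldest) -> assign | voices=[76 87 71 70 68]

Answer: 76 87 71 70 68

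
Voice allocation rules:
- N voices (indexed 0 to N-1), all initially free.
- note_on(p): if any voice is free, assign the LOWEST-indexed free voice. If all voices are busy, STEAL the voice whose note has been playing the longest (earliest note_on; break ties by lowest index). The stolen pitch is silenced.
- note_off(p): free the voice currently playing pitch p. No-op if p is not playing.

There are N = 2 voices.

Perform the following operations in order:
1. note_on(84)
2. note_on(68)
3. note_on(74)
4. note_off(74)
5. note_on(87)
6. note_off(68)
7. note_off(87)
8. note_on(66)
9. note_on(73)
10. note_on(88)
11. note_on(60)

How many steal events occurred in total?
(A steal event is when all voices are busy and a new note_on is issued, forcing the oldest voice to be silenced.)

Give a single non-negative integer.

Op 1: note_on(84): voice 0 is free -> assigned | voices=[84 -]
Op 2: note_on(68): voice 1 is free -> assigned | voices=[84 68]
Op 3: note_on(74): all voices busy, STEAL voice 0 (pitch 84, oldest) -> assign | voices=[74 68]
Op 4: note_off(74): free voice 0 | voices=[- 68]
Op 5: note_on(87): voice 0 is free -> assigned | voices=[87 68]
Op 6: note_off(68): free voice 1 | voices=[87 -]
Op 7: note_off(87): free voice 0 | voices=[- -]
Op 8: note_on(66): voice 0 is free -> assigned | voices=[66 -]
Op 9: note_on(73): voice 1 is free -> assigned | voices=[66 73]
Op 10: note_on(88): all voices busy, STEAL voice 0 (pitch 66, oldest) -> assign | voices=[88 73]
Op 11: note_on(60): all voices busy, STEAL voice 1 (pitch 73, oldest) -> assign | voices=[88 60]

Answer: 3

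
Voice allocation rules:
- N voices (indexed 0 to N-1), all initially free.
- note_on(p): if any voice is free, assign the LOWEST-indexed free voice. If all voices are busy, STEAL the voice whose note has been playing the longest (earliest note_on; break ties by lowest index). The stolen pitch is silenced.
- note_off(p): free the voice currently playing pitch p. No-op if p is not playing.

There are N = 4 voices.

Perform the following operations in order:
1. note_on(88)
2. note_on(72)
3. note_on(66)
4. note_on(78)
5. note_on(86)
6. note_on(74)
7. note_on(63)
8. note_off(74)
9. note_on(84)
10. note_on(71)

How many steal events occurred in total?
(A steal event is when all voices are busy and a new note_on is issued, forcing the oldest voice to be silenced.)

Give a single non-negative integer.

Answer: 4

Derivation:
Op 1: note_on(88): voice 0 is free -> assigned | voices=[88 - - -]
Op 2: note_on(72): voice 1 is free -> assigned | voices=[88 72 - -]
Op 3: note_on(66): voice 2 is free -> assigned | voices=[88 72 66 -]
Op 4: note_on(78): voice 3 is free -> assigned | voices=[88 72 66 78]
Op 5: note_on(86): all voices busy, STEAL voice 0 (pitch 88, oldest) -> assign | voices=[86 72 66 78]
Op 6: note_on(74): all voices busy, STEAL voice 1 (pitch 72, oldest) -> assign | voices=[86 74 66 78]
Op 7: note_on(63): all voices busy, STEAL voice 2 (pitch 66, oldest) -> assign | voices=[86 74 63 78]
Op 8: note_off(74): free voice 1 | voices=[86 - 63 78]
Op 9: note_on(84): voice 1 is free -> assigned | voices=[86 84 63 78]
Op 10: note_on(71): all voices busy, STEAL voice 3 (pitch 78, oldest) -> assign | voices=[86 84 63 71]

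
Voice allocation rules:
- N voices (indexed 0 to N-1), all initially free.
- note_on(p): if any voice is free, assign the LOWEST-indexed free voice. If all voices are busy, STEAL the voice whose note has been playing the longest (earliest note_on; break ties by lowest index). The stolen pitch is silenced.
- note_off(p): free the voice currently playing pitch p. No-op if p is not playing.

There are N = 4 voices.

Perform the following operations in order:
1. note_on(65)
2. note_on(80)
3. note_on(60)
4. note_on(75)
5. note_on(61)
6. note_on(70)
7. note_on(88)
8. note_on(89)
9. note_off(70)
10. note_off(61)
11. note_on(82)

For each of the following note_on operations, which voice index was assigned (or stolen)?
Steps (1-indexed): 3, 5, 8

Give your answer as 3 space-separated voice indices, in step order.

Answer: 2 0 3

Derivation:
Op 1: note_on(65): voice 0 is free -> assigned | voices=[65 - - -]
Op 2: note_on(80): voice 1 is free -> assigned | voices=[65 80 - -]
Op 3: note_on(60): voice 2 is free -> assigned | voices=[65 80 60 -]
Op 4: note_on(75): voice 3 is free -> assigned | voices=[65 80 60 75]
Op 5: note_on(61): all voices busy, STEAL voice 0 (pitch 65, oldest) -> assign | voices=[61 80 60 75]
Op 6: note_on(70): all voices busy, STEAL voice 1 (pitch 80, oldest) -> assign | voices=[61 70 60 75]
Op 7: note_on(88): all voices busy, STEAL voice 2 (pitch 60, oldest) -> assign | voices=[61 70 88 75]
Op 8: note_on(89): all voices busy, STEAL voice 3 (pitch 75, oldest) -> assign | voices=[61 70 88 89]
Op 9: note_off(70): free voice 1 | voices=[61 - 88 89]
Op 10: note_off(61): free voice 0 | voices=[- - 88 89]
Op 11: note_on(82): voice 0 is free -> assigned | voices=[82 - 88 89]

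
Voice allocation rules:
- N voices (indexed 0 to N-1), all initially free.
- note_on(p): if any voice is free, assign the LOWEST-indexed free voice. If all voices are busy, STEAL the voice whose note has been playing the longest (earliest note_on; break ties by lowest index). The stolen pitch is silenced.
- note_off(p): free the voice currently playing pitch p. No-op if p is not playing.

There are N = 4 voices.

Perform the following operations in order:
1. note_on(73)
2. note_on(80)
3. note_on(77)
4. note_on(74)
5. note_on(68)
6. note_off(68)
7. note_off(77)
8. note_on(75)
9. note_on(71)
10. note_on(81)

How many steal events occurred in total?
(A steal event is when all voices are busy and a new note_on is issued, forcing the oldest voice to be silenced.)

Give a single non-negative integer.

Op 1: note_on(73): voice 0 is free -> assigned | voices=[73 - - -]
Op 2: note_on(80): voice 1 is free -> assigned | voices=[73 80 - -]
Op 3: note_on(77): voice 2 is free -> assigned | voices=[73 80 77 -]
Op 4: note_on(74): voice 3 is free -> assigned | voices=[73 80 77 74]
Op 5: note_on(68): all voices busy, STEAL voice 0 (pitch 73, oldest) -> assign | voices=[68 80 77 74]
Op 6: note_off(68): free voice 0 | voices=[- 80 77 74]
Op 7: note_off(77): free voice 2 | voices=[- 80 - 74]
Op 8: note_on(75): voice 0 is free -> assigned | voices=[75 80 - 74]
Op 9: note_on(71): voice 2 is free -> assigned | voices=[75 80 71 74]
Op 10: note_on(81): all voices busy, STEAL voice 1 (pitch 80, oldest) -> assign | voices=[75 81 71 74]

Answer: 2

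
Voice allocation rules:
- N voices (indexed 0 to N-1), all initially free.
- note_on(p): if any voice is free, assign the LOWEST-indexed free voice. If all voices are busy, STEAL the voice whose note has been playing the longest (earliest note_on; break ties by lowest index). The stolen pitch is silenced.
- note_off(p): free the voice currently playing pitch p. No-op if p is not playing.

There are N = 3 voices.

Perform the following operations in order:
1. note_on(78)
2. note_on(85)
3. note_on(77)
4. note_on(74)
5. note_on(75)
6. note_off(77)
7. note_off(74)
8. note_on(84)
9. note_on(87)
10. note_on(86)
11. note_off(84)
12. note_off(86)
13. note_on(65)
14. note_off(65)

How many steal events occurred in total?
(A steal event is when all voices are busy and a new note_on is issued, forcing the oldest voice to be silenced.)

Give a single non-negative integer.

Op 1: note_on(78): voice 0 is free -> assigned | voices=[78 - -]
Op 2: note_on(85): voice 1 is free -> assigned | voices=[78 85 -]
Op 3: note_on(77): voice 2 is free -> assigned | voices=[78 85 77]
Op 4: note_on(74): all voices busy, STEAL voice 0 (pitch 78, oldest) -> assign | voices=[74 85 77]
Op 5: note_on(75): all voices busy, STEAL voice 1 (pitch 85, oldest) -> assign | voices=[74 75 77]
Op 6: note_off(77): free voice 2 | voices=[74 75 -]
Op 7: note_off(74): free voice 0 | voices=[- 75 -]
Op 8: note_on(84): voice 0 is free -> assigned | voices=[84 75 -]
Op 9: note_on(87): voice 2 is free -> assigned | voices=[84 75 87]
Op 10: note_on(86): all voices busy, STEAL voice 1 (pitch 75, oldest) -> assign | voices=[84 86 87]
Op 11: note_off(84): free voice 0 | voices=[- 86 87]
Op 12: note_off(86): free voice 1 | voices=[- - 87]
Op 13: note_on(65): voice 0 is free -> assigned | voices=[65 - 87]
Op 14: note_off(65): free voice 0 | voices=[- - 87]

Answer: 3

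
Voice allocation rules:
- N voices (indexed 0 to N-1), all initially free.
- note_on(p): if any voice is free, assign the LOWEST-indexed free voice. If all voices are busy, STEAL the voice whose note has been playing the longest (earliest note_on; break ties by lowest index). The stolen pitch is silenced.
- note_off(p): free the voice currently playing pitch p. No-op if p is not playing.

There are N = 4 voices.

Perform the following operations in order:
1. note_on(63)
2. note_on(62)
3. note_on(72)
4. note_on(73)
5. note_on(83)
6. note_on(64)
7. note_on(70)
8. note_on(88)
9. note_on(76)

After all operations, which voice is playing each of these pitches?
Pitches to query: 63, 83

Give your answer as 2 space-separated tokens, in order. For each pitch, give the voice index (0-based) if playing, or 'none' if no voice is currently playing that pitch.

Answer: none none

Derivation:
Op 1: note_on(63): voice 0 is free -> assigned | voices=[63 - - -]
Op 2: note_on(62): voice 1 is free -> assigned | voices=[63 62 - -]
Op 3: note_on(72): voice 2 is free -> assigned | voices=[63 62 72 -]
Op 4: note_on(73): voice 3 is free -> assigned | voices=[63 62 72 73]
Op 5: note_on(83): all voices busy, STEAL voice 0 (pitch 63, oldest) -> assign | voices=[83 62 72 73]
Op 6: note_on(64): all voices busy, STEAL voice 1 (pitch 62, oldest) -> assign | voices=[83 64 72 73]
Op 7: note_on(70): all voices busy, STEAL voice 2 (pitch 72, oldest) -> assign | voices=[83 64 70 73]
Op 8: note_on(88): all voices busy, STEAL voice 3 (pitch 73, oldest) -> assign | voices=[83 64 70 88]
Op 9: note_on(76): all voices busy, STEAL voice 0 (pitch 83, oldest) -> assign | voices=[76 64 70 88]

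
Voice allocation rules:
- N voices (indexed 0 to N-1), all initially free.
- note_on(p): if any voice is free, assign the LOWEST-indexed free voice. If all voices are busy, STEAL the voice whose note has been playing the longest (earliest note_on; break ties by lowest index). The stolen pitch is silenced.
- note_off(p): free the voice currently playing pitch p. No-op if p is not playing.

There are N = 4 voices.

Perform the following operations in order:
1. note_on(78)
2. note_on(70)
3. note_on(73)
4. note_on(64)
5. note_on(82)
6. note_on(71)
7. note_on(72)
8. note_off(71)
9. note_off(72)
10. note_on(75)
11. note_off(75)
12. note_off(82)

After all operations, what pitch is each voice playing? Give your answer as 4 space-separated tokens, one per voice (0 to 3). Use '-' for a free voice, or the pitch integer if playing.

Answer: - - - 64

Derivation:
Op 1: note_on(78): voice 0 is free -> assigned | voices=[78 - - -]
Op 2: note_on(70): voice 1 is free -> assigned | voices=[78 70 - -]
Op 3: note_on(73): voice 2 is free -> assigned | voices=[78 70 73 -]
Op 4: note_on(64): voice 3 is free -> assigned | voices=[78 70 73 64]
Op 5: note_on(82): all voices busy, STEAL voice 0 (pitch 78, oldest) -> assign | voices=[82 70 73 64]
Op 6: note_on(71): all voices busy, STEAL voice 1 (pitch 70, oldest) -> assign | voices=[82 71 73 64]
Op 7: note_on(72): all voices busy, STEAL voice 2 (pitch 73, oldest) -> assign | voices=[82 71 72 64]
Op 8: note_off(71): free voice 1 | voices=[82 - 72 64]
Op 9: note_off(72): free voice 2 | voices=[82 - - 64]
Op 10: note_on(75): voice 1 is free -> assigned | voices=[82 75 - 64]
Op 11: note_off(75): free voice 1 | voices=[82 - - 64]
Op 12: note_off(82): free voice 0 | voices=[- - - 64]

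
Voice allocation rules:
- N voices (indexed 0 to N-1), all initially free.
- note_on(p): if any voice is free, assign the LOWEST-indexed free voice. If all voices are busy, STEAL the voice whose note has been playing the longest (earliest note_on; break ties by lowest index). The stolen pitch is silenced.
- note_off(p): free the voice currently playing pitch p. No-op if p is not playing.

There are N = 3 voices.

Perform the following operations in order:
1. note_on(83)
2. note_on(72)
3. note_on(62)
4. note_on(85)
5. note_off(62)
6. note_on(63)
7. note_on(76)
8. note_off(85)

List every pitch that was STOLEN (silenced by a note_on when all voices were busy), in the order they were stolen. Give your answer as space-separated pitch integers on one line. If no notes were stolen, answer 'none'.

Answer: 83 72

Derivation:
Op 1: note_on(83): voice 0 is free -> assigned | voices=[83 - -]
Op 2: note_on(72): voice 1 is free -> assigned | voices=[83 72 -]
Op 3: note_on(62): voice 2 is free -> assigned | voices=[83 72 62]
Op 4: note_on(85): all voices busy, STEAL voice 0 (pitch 83, oldest) -> assign | voices=[85 72 62]
Op 5: note_off(62): free voice 2 | voices=[85 72 -]
Op 6: note_on(63): voice 2 is free -> assigned | voices=[85 72 63]
Op 7: note_on(76): all voices busy, STEAL voice 1 (pitch 72, oldest) -> assign | voices=[85 76 63]
Op 8: note_off(85): free voice 0 | voices=[- 76 63]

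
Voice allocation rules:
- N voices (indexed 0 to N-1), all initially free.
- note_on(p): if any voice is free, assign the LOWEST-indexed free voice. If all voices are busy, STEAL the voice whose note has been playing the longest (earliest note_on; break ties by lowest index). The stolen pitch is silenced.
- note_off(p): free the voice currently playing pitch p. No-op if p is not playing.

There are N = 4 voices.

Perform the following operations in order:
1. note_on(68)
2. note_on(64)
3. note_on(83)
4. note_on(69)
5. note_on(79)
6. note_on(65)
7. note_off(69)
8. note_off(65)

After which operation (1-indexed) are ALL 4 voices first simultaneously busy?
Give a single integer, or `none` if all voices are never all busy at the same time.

Op 1: note_on(68): voice 0 is free -> assigned | voices=[68 - - -]
Op 2: note_on(64): voice 1 is free -> assigned | voices=[68 64 - -]
Op 3: note_on(83): voice 2 is free -> assigned | voices=[68 64 83 -]
Op 4: note_on(69): voice 3 is free -> assigned | voices=[68 64 83 69]
Op 5: note_on(79): all voices busy, STEAL voice 0 (pitch 68, oldest) -> assign | voices=[79 64 83 69]
Op 6: note_on(65): all voices busy, STEAL voice 1 (pitch 64, oldest) -> assign | voices=[79 65 83 69]
Op 7: note_off(69): free voice 3 | voices=[79 65 83 -]
Op 8: note_off(65): free voice 1 | voices=[79 - 83 -]

Answer: 4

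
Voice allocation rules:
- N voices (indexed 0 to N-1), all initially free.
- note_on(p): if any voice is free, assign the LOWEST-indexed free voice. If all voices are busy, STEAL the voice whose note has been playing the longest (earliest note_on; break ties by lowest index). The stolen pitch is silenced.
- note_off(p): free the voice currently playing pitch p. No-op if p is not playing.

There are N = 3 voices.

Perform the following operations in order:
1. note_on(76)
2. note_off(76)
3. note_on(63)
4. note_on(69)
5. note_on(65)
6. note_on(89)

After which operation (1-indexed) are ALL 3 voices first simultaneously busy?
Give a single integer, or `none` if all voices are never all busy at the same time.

Op 1: note_on(76): voice 0 is free -> assigned | voices=[76 - -]
Op 2: note_off(76): free voice 0 | voices=[- - -]
Op 3: note_on(63): voice 0 is free -> assigned | voices=[63 - -]
Op 4: note_on(69): voice 1 is free -> assigned | voices=[63 69 -]
Op 5: note_on(65): voice 2 is free -> assigned | voices=[63 69 65]
Op 6: note_on(89): all voices busy, STEAL voice 0 (pitch 63, oldest) -> assign | voices=[89 69 65]

Answer: 5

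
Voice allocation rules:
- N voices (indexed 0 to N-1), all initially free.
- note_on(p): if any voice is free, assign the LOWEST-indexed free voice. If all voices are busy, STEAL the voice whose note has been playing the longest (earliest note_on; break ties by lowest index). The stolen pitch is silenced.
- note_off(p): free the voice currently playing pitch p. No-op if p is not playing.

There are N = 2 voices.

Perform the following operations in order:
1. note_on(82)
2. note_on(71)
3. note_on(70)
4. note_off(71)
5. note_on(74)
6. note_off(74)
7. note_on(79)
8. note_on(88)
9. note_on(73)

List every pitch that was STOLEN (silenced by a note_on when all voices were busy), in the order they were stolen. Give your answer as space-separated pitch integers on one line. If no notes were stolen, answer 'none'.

Answer: 82 70 79

Derivation:
Op 1: note_on(82): voice 0 is free -> assigned | voices=[82 -]
Op 2: note_on(71): voice 1 is free -> assigned | voices=[82 71]
Op 3: note_on(70): all voices busy, STEAL voice 0 (pitch 82, oldest) -> assign | voices=[70 71]
Op 4: note_off(71): free voice 1 | voices=[70 -]
Op 5: note_on(74): voice 1 is free -> assigned | voices=[70 74]
Op 6: note_off(74): free voice 1 | voices=[70 -]
Op 7: note_on(79): voice 1 is free -> assigned | voices=[70 79]
Op 8: note_on(88): all voices busy, STEAL voice 0 (pitch 70, oldest) -> assign | voices=[88 79]
Op 9: note_on(73): all voices busy, STEAL voice 1 (pitch 79, oldest) -> assign | voices=[88 73]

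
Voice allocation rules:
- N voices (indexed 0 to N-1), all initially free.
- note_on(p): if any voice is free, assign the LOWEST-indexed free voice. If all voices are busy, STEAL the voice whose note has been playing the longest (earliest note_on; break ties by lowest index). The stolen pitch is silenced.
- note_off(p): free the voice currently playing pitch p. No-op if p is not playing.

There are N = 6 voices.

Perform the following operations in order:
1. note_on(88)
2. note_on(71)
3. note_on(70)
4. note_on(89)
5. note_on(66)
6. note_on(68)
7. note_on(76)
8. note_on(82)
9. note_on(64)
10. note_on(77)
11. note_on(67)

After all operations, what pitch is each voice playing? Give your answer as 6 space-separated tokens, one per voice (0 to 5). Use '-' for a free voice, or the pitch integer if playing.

Op 1: note_on(88): voice 0 is free -> assigned | voices=[88 - - - - -]
Op 2: note_on(71): voice 1 is free -> assigned | voices=[88 71 - - - -]
Op 3: note_on(70): voice 2 is free -> assigned | voices=[88 71 70 - - -]
Op 4: note_on(89): voice 3 is free -> assigned | voices=[88 71 70 89 - -]
Op 5: note_on(66): voice 4 is free -> assigned | voices=[88 71 70 89 66 -]
Op 6: note_on(68): voice 5 is free -> assigned | voices=[88 71 70 89 66 68]
Op 7: note_on(76): all voices busy, STEAL voice 0 (pitch 88, oldest) -> assign | voices=[76 71 70 89 66 68]
Op 8: note_on(82): all voices busy, STEAL voice 1 (pitch 71, oldest) -> assign | voices=[76 82 70 89 66 68]
Op 9: note_on(64): all voices busy, STEAL voice 2 (pitch 70, oldest) -> assign | voices=[76 82 64 89 66 68]
Op 10: note_on(77): all voices busy, STEAL voice 3 (pitch 89, oldest) -> assign | voices=[76 82 64 77 66 68]
Op 11: note_on(67): all voices busy, STEAL voice 4 (pitch 66, oldest) -> assign | voices=[76 82 64 77 67 68]

Answer: 76 82 64 77 67 68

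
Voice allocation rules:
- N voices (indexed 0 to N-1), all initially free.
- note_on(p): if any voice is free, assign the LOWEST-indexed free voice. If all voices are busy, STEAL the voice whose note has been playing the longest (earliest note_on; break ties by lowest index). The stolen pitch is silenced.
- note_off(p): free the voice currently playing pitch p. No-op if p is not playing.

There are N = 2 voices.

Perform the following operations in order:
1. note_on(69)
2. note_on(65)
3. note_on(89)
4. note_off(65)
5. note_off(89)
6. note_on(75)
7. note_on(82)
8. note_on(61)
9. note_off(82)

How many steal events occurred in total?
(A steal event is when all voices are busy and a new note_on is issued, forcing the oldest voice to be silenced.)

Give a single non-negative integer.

Op 1: note_on(69): voice 0 is free -> assigned | voices=[69 -]
Op 2: note_on(65): voice 1 is free -> assigned | voices=[69 65]
Op 3: note_on(89): all voices busy, STEAL voice 0 (pitch 69, oldest) -> assign | voices=[89 65]
Op 4: note_off(65): free voice 1 | voices=[89 -]
Op 5: note_off(89): free voice 0 | voices=[- -]
Op 6: note_on(75): voice 0 is free -> assigned | voices=[75 -]
Op 7: note_on(82): voice 1 is free -> assigned | voices=[75 82]
Op 8: note_on(61): all voices busy, STEAL voice 0 (pitch 75, oldest) -> assign | voices=[61 82]
Op 9: note_off(82): free voice 1 | voices=[61 -]

Answer: 2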